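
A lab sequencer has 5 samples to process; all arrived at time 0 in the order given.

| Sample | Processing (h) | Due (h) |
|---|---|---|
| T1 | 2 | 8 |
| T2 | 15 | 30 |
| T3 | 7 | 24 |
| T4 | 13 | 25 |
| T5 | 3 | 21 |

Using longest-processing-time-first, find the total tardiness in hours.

LPT (decreasing processing time): T2 T4 T3 T5 T1.
T2: 0→15, due 30, tardiness 0
T4: 15→28, due 25, tardiness 3
T3: 28→35, due 24, tardiness 11
T5: 35→38, due 21, tardiness 17
T1: 38→40, due 8, tardiness 32
Sum = 0+3+11+17+32 = 63.

63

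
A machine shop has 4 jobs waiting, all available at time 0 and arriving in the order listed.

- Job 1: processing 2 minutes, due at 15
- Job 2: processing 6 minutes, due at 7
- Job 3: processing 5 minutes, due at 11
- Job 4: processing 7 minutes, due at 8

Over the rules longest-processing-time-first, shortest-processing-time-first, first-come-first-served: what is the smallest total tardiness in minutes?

LPT (decreasing processing time): Job 4 Job 2 Job 3 Job 1.
Job 4: 0→7, due 8, tardiness 0
Job 2: 7→13, due 7, tardiness 6
Job 3: 13→18, due 11, tardiness 7
Job 1: 18→20, due 15, tardiness 5
Sum = 0+6+7+5 = 18.
SPT (increasing processing time): Job 1 Job 3 Job 2 Job 4.
Job 1: 0→2, due 15, tardiness 0
Job 3: 2→7, due 11, tardiness 0
Job 2: 7→13, due 7, tardiness 6
Job 4: 13→20, due 8, tardiness 12
Sum = 0+0+6+12 = 18.
FIFO (arrival order): Job 1 Job 2 Job 3 Job 4.
Job 1: 0→2, due 15, tardiness 0
Job 2: 2→8, due 7, tardiness 1
Job 3: 8→13, due 11, tardiness 2
Job 4: 13→20, due 8, tardiness 12
Sum = 0+1+2+12 = 15.
LPT 18, SPT 18, FIFO 15 → minimum 15.

15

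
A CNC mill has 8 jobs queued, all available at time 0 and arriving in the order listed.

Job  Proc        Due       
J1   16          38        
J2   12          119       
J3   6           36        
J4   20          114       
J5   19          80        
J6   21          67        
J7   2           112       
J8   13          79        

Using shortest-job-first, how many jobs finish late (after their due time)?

SPT (increasing processing time): J7 J3 J2 J8 J1 J5 J4 J6.
J7: 0→2, due 112, tardiness 0
J3: 2→8, due 36, tardiness 0
J2: 8→20, due 119, tardiness 0
J8: 20→33, due 79, tardiness 0
J1: 33→49, due 38, tardiness 11
J5: 49→68, due 80, tardiness 0
J4: 68→88, due 114, tardiness 0
J6: 88→109, due 67, tardiness 42
Late jobs: 2.

2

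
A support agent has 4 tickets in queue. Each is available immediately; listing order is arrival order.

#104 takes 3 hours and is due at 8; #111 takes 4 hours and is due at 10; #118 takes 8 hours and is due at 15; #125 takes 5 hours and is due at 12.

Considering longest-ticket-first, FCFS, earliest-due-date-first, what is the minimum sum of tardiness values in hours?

5

LPT (decreasing processing time): #118 #125 #111 #104.
#118: 0→8, due 15, tardiness 0
#125: 8→13, due 12, tardiness 1
#111: 13→17, due 10, tardiness 7
#104: 17→20, due 8, tardiness 12
Sum = 0+1+7+12 = 20.
FIFO (arrival order): #104 #111 #118 #125.
#104: 0→3, due 8, tardiness 0
#111: 3→7, due 10, tardiness 0
#118: 7→15, due 15, tardiness 0
#125: 15→20, due 12, tardiness 8
Sum = 0+0+0+8 = 8.
EDD (increasing due date): #104 #111 #125 #118.
#104: 0→3, due 8, tardiness 0
#111: 3→7, due 10, tardiness 0
#125: 7→12, due 12, tardiness 0
#118: 12→20, due 15, tardiness 5
Sum = 0+0+0+5 = 5.
LPT 20, FIFO 8, EDD 5 → minimum 5.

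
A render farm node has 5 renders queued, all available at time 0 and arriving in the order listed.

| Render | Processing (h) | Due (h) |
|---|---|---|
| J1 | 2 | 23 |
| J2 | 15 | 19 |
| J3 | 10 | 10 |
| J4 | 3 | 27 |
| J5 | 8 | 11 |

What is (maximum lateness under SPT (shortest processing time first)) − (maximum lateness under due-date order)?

SPT (increasing processing time): J1 J4 J5 J3 J2.
J1: 0→2, due 23, lateness -21
J4: 2→5, due 27, lateness -22
J5: 5→13, due 11, lateness 2
J3: 13→23, due 10, lateness 13
J2: 23→38, due 19, lateness 19
Maximum = 19.
EDD (increasing due date): J3 J5 J2 J1 J4.
J3: 0→10, due 10, lateness 0
J5: 10→18, due 11, lateness 7
J2: 18→33, due 19, lateness 14
J1: 33→35, due 23, lateness 12
J4: 35→38, due 27, lateness 11
Maximum = 14.
Difference = 19 − 14 = 5.

5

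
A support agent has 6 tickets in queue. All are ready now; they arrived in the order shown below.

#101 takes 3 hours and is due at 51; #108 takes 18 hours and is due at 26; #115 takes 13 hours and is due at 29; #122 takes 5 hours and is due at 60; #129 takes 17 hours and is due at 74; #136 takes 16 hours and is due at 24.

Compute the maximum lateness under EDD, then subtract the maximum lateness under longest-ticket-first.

-17

EDD (increasing due date): #136 #108 #115 #101 #122 #129.
#136: 0→16, due 24, lateness -8
#108: 16→34, due 26, lateness 8
#115: 34→47, due 29, lateness 18
#101: 47→50, due 51, lateness -1
#122: 50→55, due 60, lateness -5
#129: 55→72, due 74, lateness -2
Maximum = 18.
LPT (decreasing processing time): #108 #129 #136 #115 #122 #101.
#108: 0→18, due 26, lateness -8
#129: 18→35, due 74, lateness -39
#136: 35→51, due 24, lateness 27
#115: 51→64, due 29, lateness 35
#122: 64→69, due 60, lateness 9
#101: 69→72, due 51, lateness 21
Maximum = 35.
Difference = 18 − 35 = -17.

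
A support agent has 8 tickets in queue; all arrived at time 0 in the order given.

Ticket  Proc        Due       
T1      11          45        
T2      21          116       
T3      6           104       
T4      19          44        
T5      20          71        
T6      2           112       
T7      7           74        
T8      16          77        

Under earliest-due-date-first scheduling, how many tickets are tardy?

EDD (increasing due date): T4 T1 T5 T7 T8 T3 T6 T2.
T4: 0→19, due 44, tardiness 0
T1: 19→30, due 45, tardiness 0
T5: 30→50, due 71, tardiness 0
T7: 50→57, due 74, tardiness 0
T8: 57→73, due 77, tardiness 0
T3: 73→79, due 104, tardiness 0
T6: 79→81, due 112, tardiness 0
T2: 81→102, due 116, tardiness 0
Late tickets: 0.

0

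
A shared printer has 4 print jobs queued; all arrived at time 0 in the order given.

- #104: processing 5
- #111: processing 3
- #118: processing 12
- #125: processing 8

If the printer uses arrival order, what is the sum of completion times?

FIFO (arrival order): #104 #111 #118 #125.
#104: 0→5
#111: 5→8
#118: 8→20
#125: 20→28
Sum = 5+8+20+28 = 61.

61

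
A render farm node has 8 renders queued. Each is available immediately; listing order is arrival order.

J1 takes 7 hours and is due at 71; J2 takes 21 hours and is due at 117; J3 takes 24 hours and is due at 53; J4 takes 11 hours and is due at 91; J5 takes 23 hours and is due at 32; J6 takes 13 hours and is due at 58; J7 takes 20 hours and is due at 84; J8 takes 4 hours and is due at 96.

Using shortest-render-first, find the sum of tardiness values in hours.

137

SPT (increasing processing time): J8 J1 J4 J6 J7 J2 J5 J3.
J8: 0→4, due 96, tardiness 0
J1: 4→11, due 71, tardiness 0
J4: 11→22, due 91, tardiness 0
J6: 22→35, due 58, tardiness 0
J7: 35→55, due 84, tardiness 0
J2: 55→76, due 117, tardiness 0
J5: 76→99, due 32, tardiness 67
J3: 99→123, due 53, tardiness 70
Sum = 0+0+0+0+0+0+67+70 = 137.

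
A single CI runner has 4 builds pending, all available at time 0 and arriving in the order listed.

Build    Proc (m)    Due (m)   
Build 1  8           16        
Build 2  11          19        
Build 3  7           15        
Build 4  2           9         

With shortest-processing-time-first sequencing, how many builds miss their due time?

SPT (increasing processing time): Build 4 Build 3 Build 1 Build 2.
Build 4: 0→2, due 9, tardiness 0
Build 3: 2→9, due 15, tardiness 0
Build 1: 9→17, due 16, tardiness 1
Build 2: 17→28, due 19, tardiness 9
Late builds: 2.

2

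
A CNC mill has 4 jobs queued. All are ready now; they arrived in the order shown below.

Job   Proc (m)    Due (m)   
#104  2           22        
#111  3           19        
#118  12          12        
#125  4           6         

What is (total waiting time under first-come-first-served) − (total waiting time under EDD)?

FIFO (arrival order): #104 #111 #118 #125.
#104: waits 0, runs 0→2
#111: waits 2, runs 2→5
#118: waits 5, runs 5→17
#125: waits 17, runs 17→21
Sum = 0+2+5+17 = 24.
EDD (increasing due date): #125 #118 #111 #104.
#125: waits 0, runs 0→4
#118: waits 4, runs 4→16
#111: waits 16, runs 16→19
#104: waits 19, runs 19→21
Sum = 0+4+16+19 = 39.
Difference = 24 − 39 = -15.

-15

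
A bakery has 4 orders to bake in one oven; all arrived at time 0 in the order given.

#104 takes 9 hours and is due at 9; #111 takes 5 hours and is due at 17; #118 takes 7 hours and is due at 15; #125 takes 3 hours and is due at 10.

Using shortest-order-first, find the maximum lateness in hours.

15

SPT (increasing processing time): #125 #111 #118 #104.
#125: 0→3, due 10, lateness -7
#111: 3→8, due 17, lateness -9
#118: 8→15, due 15, lateness 0
#104: 15→24, due 9, lateness 15
Maximum = 15.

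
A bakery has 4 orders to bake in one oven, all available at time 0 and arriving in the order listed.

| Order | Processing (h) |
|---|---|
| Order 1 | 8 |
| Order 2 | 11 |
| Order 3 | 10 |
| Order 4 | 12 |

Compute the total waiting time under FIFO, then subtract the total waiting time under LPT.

FIFO (arrival order): Order 1 Order 2 Order 3 Order 4.
Order 1: waits 0, runs 0→8
Order 2: waits 8, runs 8→19
Order 3: waits 19, runs 19→29
Order 4: waits 29, runs 29→41
Sum = 0+8+19+29 = 56.
LPT (decreasing processing time): Order 4 Order 2 Order 3 Order 1.
Order 4: waits 0, runs 0→12
Order 2: waits 12, runs 12→23
Order 3: waits 23, runs 23→33
Order 1: waits 33, runs 33→41
Sum = 0+12+23+33 = 68.
Difference = 56 − 68 = -12.

-12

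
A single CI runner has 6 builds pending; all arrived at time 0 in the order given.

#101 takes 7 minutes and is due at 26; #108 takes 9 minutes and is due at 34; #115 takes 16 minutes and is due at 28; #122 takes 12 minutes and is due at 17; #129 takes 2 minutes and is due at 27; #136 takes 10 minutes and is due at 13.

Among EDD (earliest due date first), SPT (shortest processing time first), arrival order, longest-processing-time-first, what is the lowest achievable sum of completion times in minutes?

153

EDD (increasing due date): #136 #122 #101 #129 #115 #108.
#136: 0→10
#122: 10→22
#101: 22→29
#129: 29→31
#115: 31→47
#108: 47→56
Sum = 10+22+29+31+47+56 = 195.
SPT (increasing processing time): #129 #101 #108 #136 #122 #115.
#129: 0→2
#101: 2→9
#108: 9→18
#136: 18→28
#122: 28→40
#115: 40→56
Sum = 2+9+18+28+40+56 = 153.
FIFO (arrival order): #101 #108 #115 #122 #129 #136.
#101: 0→7
#108: 7→16
#115: 16→32
#122: 32→44
#129: 44→46
#136: 46→56
Sum = 7+16+32+44+46+56 = 201.
LPT (decreasing processing time): #115 #122 #136 #108 #101 #129.
#115: 0→16
#122: 16→28
#136: 28→38
#108: 38→47
#101: 47→54
#129: 54→56
Sum = 16+28+38+47+54+56 = 239.
EDD 195, SPT 153, FIFO 201, LPT 239 → minimum 153.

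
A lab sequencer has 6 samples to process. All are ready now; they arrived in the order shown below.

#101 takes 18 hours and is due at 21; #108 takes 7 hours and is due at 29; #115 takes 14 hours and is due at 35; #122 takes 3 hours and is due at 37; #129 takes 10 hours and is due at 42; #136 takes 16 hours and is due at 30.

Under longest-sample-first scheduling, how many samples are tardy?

LPT (decreasing processing time): #101 #136 #115 #129 #108 #122.
#101: 0→18, due 21, tardiness 0
#136: 18→34, due 30, tardiness 4
#115: 34→48, due 35, tardiness 13
#129: 48→58, due 42, tardiness 16
#108: 58→65, due 29, tardiness 36
#122: 65→68, due 37, tardiness 31
Late samples: 5.

5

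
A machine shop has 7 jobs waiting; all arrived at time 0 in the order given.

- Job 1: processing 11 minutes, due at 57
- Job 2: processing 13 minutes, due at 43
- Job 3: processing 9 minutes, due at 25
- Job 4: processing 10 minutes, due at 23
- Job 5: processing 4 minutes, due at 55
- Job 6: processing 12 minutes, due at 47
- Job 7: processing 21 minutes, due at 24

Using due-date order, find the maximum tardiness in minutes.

23

EDD (increasing due date): Job 4 Job 7 Job 3 Job 2 Job 6 Job 5 Job 1.
Job 4: 0→10, due 23, tardiness 0
Job 7: 10→31, due 24, tardiness 7
Job 3: 31→40, due 25, tardiness 15
Job 2: 40→53, due 43, tardiness 10
Job 6: 53→65, due 47, tardiness 18
Job 5: 65→69, due 55, tardiness 14
Job 1: 69→80, due 57, tardiness 23
Maximum = 23.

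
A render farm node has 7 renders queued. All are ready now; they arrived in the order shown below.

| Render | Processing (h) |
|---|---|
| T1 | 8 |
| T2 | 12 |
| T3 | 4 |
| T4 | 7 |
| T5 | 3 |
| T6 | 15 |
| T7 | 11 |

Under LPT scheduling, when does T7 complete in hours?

LPT (decreasing processing time): T6 T2 T7 T1 T4 T3 T5.
T6: 0→15
T2: 15→27
T7: 27→38

38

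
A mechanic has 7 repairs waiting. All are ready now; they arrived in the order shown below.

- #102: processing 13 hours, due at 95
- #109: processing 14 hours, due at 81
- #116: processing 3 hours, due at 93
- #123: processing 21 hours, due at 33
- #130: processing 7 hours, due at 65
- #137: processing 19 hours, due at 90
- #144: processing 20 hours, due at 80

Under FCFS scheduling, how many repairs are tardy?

FIFO (arrival order): #102 #109 #116 #123 #130 #137 #144.
#102: 0→13, due 95, tardiness 0
#109: 13→27, due 81, tardiness 0
#116: 27→30, due 93, tardiness 0
#123: 30→51, due 33, tardiness 18
#130: 51→58, due 65, tardiness 0
#137: 58→77, due 90, tardiness 0
#144: 77→97, due 80, tardiness 17
Late repairs: 2.

2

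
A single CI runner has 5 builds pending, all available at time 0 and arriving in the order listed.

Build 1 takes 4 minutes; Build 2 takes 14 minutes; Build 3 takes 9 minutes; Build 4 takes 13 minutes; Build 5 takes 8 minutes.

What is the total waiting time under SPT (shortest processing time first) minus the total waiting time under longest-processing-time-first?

-50

SPT (increasing processing time): Build 1 Build 5 Build 3 Build 4 Build 2.
Build 1: waits 0, runs 0→4
Build 5: waits 4, runs 4→12
Build 3: waits 12, runs 12→21
Build 4: waits 21, runs 21→34
Build 2: waits 34, runs 34→48
Sum = 0+4+12+21+34 = 71.
LPT (decreasing processing time): Build 2 Build 4 Build 3 Build 5 Build 1.
Build 2: waits 0, runs 0→14
Build 4: waits 14, runs 14→27
Build 3: waits 27, runs 27→36
Build 5: waits 36, runs 36→44
Build 1: waits 44, runs 44→48
Sum = 0+14+27+36+44 = 121.
Difference = 71 − 121 = -50.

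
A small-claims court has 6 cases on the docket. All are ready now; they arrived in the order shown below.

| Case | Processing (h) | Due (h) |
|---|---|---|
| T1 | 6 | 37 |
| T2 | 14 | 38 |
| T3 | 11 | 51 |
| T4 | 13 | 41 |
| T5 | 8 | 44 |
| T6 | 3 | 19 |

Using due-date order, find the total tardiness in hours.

EDD (increasing due date): T6 T1 T2 T4 T5 T3.
T6: 0→3, due 19, tardiness 0
T1: 3→9, due 37, tardiness 0
T2: 9→23, due 38, tardiness 0
T4: 23→36, due 41, tardiness 0
T5: 36→44, due 44, tardiness 0
T3: 44→55, due 51, tardiness 4
Sum = 0+0+0+0+0+4 = 4.

4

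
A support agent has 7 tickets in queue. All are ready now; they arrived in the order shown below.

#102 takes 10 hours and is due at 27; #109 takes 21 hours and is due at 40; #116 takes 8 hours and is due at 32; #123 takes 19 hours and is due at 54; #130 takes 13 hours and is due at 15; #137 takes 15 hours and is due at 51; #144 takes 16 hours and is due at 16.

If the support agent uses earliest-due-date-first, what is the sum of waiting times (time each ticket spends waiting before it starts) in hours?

EDD (increasing due date): #130 #144 #102 #116 #109 #137 #123.
#130: waits 0, runs 0→13
#144: waits 13, runs 13→29
#102: waits 29, runs 29→39
#116: waits 39, runs 39→47
#109: waits 47, runs 47→68
#137: waits 68, runs 68→83
#123: waits 83, runs 83→102
Sum = 0+13+29+39+47+68+83 = 279.

279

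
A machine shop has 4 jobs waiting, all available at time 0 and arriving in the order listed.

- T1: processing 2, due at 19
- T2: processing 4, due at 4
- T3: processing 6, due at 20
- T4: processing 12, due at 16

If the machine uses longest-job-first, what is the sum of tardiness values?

LPT (decreasing processing time): T4 T3 T2 T1.
T4: 0→12, due 16, tardiness 0
T3: 12→18, due 20, tardiness 0
T2: 18→22, due 4, tardiness 18
T1: 22→24, due 19, tardiness 5
Sum = 0+0+18+5 = 23.

23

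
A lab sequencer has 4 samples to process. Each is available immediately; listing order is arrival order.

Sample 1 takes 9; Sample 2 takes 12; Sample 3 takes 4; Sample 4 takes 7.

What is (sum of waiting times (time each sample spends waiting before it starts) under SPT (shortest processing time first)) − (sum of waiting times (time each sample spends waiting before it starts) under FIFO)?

SPT (increasing processing time): Sample 3 Sample 4 Sample 1 Sample 2.
Sample 3: waits 0, runs 0→4
Sample 4: waits 4, runs 4→11
Sample 1: waits 11, runs 11→20
Sample 2: waits 20, runs 20→32
Sum = 0+4+11+20 = 35.
FIFO (arrival order): Sample 1 Sample 2 Sample 3 Sample 4.
Sample 1: waits 0, runs 0→9
Sample 2: waits 9, runs 9→21
Sample 3: waits 21, runs 21→25
Sample 4: waits 25, runs 25→32
Sum = 0+9+21+25 = 55.
Difference = 35 − 55 = -20.

-20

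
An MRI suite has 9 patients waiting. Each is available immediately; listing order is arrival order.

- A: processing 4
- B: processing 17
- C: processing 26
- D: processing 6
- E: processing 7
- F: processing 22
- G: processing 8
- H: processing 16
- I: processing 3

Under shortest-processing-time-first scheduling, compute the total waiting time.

SPT (increasing processing time): I A D E G H B F C.
I: waits 0, runs 0→3
A: waits 3, runs 3→7
D: waits 7, runs 7→13
E: waits 13, runs 13→20
G: waits 20, runs 20→28
H: waits 28, runs 28→44
B: waits 44, runs 44→61
F: waits 61, runs 61→83
C: waits 83, runs 83→109
Sum = 0+3+7+13+20+28+44+61+83 = 259.

259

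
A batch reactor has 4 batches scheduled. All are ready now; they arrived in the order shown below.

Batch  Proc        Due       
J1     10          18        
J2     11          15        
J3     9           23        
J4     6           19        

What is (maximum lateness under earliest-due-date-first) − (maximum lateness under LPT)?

EDD (increasing due date): J2 J1 J4 J3.
J2: 0→11, due 15, lateness -4
J1: 11→21, due 18, lateness 3
J4: 21→27, due 19, lateness 8
J3: 27→36, due 23, lateness 13
Maximum = 13.
LPT (decreasing processing time): J2 J1 J3 J4.
J2: 0→11, due 15, lateness -4
J1: 11→21, due 18, lateness 3
J3: 21→30, due 23, lateness 7
J4: 30→36, due 19, lateness 17
Maximum = 17.
Difference = 13 − 17 = -4.

-4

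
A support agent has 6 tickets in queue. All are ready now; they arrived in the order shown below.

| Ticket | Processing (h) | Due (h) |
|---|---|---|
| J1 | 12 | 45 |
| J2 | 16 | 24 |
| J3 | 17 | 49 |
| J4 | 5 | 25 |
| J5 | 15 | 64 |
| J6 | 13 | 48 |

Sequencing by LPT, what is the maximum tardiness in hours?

53

LPT (decreasing processing time): J3 J2 J5 J6 J1 J4.
J3: 0→17, due 49, tardiness 0
J2: 17→33, due 24, tardiness 9
J5: 33→48, due 64, tardiness 0
J6: 48→61, due 48, tardiness 13
J1: 61→73, due 45, tardiness 28
J4: 73→78, due 25, tardiness 53
Maximum = 53.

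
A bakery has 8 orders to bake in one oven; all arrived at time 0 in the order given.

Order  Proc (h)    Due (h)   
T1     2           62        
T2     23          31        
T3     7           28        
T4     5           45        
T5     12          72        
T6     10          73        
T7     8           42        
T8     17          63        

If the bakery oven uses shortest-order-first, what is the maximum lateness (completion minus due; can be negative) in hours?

SPT (increasing processing time): T1 T4 T3 T7 T6 T5 T8 T2.
T1: 0→2, due 62, lateness -60
T4: 2→7, due 45, lateness -38
T3: 7→14, due 28, lateness -14
T7: 14→22, due 42, lateness -20
T6: 22→32, due 73, lateness -41
T5: 32→44, due 72, lateness -28
T8: 44→61, due 63, lateness -2
T2: 61→84, due 31, lateness 53
Maximum = 53.

53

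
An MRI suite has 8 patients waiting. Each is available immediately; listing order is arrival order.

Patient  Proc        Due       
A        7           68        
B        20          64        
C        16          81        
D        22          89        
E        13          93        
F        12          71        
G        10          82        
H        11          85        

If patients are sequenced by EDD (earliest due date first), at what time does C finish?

EDD (increasing due date): B A F C G H D E.
B: 0→20
A: 20→27
F: 27→39
C: 39→55

55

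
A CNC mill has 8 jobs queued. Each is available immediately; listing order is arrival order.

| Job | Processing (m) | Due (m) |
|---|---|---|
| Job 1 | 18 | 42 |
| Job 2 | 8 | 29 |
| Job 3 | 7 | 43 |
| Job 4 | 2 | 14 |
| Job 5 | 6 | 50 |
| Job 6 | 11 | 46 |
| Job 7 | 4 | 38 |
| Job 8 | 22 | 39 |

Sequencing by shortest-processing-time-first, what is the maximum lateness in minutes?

SPT (increasing processing time): Job 4 Job 7 Job 5 Job 3 Job 2 Job 6 Job 1 Job 8.
Job 4: 0→2, due 14, lateness -12
Job 7: 2→6, due 38, lateness -32
Job 5: 6→12, due 50, lateness -38
Job 3: 12→19, due 43, lateness -24
Job 2: 19→27, due 29, lateness -2
Job 6: 27→38, due 46, lateness -8
Job 1: 38→56, due 42, lateness 14
Job 8: 56→78, due 39, lateness 39
Maximum = 39.

39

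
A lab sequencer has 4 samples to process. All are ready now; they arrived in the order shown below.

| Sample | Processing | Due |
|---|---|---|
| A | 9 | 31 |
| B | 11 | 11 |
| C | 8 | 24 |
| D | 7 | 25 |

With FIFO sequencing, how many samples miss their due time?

3

FIFO (arrival order): A B C D.
A: 0→9, due 31, tardiness 0
B: 9→20, due 11, tardiness 9
C: 20→28, due 24, tardiness 4
D: 28→35, due 25, tardiness 10
Late samples: 3.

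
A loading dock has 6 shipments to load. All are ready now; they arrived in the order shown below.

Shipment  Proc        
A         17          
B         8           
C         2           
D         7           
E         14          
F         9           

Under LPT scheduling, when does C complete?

LPT (decreasing processing time): A E F B D C.
A: 0→17
E: 17→31
F: 31→40
B: 40→48
D: 48→55
C: 55→57

57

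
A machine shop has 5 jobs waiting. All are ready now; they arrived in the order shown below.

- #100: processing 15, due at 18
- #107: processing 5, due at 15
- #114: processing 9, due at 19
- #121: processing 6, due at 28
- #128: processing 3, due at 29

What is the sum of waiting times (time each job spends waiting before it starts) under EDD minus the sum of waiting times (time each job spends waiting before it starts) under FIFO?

-10

EDD (increasing due date): #107 #100 #114 #121 #128.
#107: waits 0, runs 0→5
#100: waits 5, runs 5→20
#114: waits 20, runs 20→29
#121: waits 29, runs 29→35
#128: waits 35, runs 35→38
Sum = 0+5+20+29+35 = 89.
FIFO (arrival order): #100 #107 #114 #121 #128.
#100: waits 0, runs 0→15
#107: waits 15, runs 15→20
#114: waits 20, runs 20→29
#121: waits 29, runs 29→35
#128: waits 35, runs 35→38
Sum = 0+15+20+29+35 = 99.
Difference = 89 − 99 = -10.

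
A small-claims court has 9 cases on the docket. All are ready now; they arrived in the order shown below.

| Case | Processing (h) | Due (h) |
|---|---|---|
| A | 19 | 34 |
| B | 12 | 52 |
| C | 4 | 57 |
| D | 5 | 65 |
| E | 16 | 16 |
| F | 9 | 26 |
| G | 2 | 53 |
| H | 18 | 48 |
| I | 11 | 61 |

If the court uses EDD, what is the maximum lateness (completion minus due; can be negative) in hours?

31

EDD (increasing due date): E F A H B G C I D.
E: 0→16, due 16, lateness 0
F: 16→25, due 26, lateness -1
A: 25→44, due 34, lateness 10
H: 44→62, due 48, lateness 14
B: 62→74, due 52, lateness 22
G: 74→76, due 53, lateness 23
C: 76→80, due 57, lateness 23
I: 80→91, due 61, lateness 30
D: 91→96, due 65, lateness 31
Maximum = 31.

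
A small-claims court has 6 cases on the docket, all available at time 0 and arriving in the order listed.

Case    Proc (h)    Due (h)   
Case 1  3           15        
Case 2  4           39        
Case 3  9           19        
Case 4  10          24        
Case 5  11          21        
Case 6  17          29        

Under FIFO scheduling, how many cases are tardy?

FIFO (arrival order): Case 1 Case 2 Case 3 Case 4 Case 5 Case 6.
Case 1: 0→3, due 15, tardiness 0
Case 2: 3→7, due 39, tardiness 0
Case 3: 7→16, due 19, tardiness 0
Case 4: 16→26, due 24, tardiness 2
Case 5: 26→37, due 21, tardiness 16
Case 6: 37→54, due 29, tardiness 25
Late cases: 3.

3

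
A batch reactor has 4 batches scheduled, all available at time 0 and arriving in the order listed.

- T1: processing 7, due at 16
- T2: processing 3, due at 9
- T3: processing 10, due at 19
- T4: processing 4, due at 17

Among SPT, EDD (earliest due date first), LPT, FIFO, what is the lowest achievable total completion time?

SPT (increasing processing time): T2 T4 T1 T3.
T2: 0→3
T4: 3→7
T1: 7→14
T3: 14→24
Sum = 3+7+14+24 = 48.
EDD (increasing due date): T2 T1 T4 T3.
T2: 0→3
T1: 3→10
T4: 10→14
T3: 14→24
Sum = 3+10+14+24 = 51.
LPT (decreasing processing time): T3 T1 T4 T2.
T3: 0→10
T1: 10→17
T4: 17→21
T2: 21→24
Sum = 10+17+21+24 = 72.
FIFO (arrival order): T1 T2 T3 T4.
T1: 0→7
T2: 7→10
T3: 10→20
T4: 20→24
Sum = 7+10+20+24 = 61.
SPT 48, EDD 51, LPT 72, FIFO 61 → minimum 48.

48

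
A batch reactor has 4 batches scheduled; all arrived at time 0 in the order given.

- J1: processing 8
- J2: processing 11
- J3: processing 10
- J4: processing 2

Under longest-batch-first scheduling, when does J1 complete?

LPT (decreasing processing time): J2 J3 J1 J4.
J2: 0→11
J3: 11→21
J1: 21→29

29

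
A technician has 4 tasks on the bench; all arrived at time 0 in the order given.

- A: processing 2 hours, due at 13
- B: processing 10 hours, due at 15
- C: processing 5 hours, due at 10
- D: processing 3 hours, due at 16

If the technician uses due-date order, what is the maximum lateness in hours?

EDD (increasing due date): C A B D.
C: 0→5, due 10, lateness -5
A: 5→7, due 13, lateness -6
B: 7→17, due 15, lateness 2
D: 17→20, due 16, lateness 4
Maximum = 4.

4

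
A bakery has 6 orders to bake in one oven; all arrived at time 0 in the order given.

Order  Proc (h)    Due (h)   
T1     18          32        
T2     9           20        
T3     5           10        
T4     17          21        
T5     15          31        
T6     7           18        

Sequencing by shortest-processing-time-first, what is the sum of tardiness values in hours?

77

SPT (increasing processing time): T3 T6 T2 T5 T4 T1.
T3: 0→5, due 10, tardiness 0
T6: 5→12, due 18, tardiness 0
T2: 12→21, due 20, tardiness 1
T5: 21→36, due 31, tardiness 5
T4: 36→53, due 21, tardiness 32
T1: 53→71, due 32, tardiness 39
Sum = 0+0+1+5+32+39 = 77.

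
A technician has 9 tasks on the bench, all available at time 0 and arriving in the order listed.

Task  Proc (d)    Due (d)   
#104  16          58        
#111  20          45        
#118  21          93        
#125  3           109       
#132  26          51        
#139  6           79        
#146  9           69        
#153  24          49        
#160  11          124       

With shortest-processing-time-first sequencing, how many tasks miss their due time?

SPT (increasing processing time): #125 #139 #146 #160 #104 #111 #118 #153 #132.
#125: 0→3, due 109, tardiness 0
#139: 3→9, due 79, tardiness 0
#146: 9→18, due 69, tardiness 0
#160: 18→29, due 124, tardiness 0
#104: 29→45, due 58, tardiness 0
#111: 45→65, due 45, tardiness 20
#118: 65→86, due 93, tardiness 0
#153: 86→110, due 49, tardiness 61
#132: 110→136, due 51, tardiness 85
Late tasks: 3.

3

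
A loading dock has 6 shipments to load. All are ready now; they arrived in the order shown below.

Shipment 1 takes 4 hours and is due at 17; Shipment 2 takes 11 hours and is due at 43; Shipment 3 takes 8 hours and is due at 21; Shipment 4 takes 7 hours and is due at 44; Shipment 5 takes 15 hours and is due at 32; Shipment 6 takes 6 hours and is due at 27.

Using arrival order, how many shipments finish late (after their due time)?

FIFO (arrival order): Shipment 1 Shipment 2 Shipment 3 Shipment 4 Shipment 5 Shipment 6.
Shipment 1: 0→4, due 17, tardiness 0
Shipment 2: 4→15, due 43, tardiness 0
Shipment 3: 15→23, due 21, tardiness 2
Shipment 4: 23→30, due 44, tardiness 0
Shipment 5: 30→45, due 32, tardiness 13
Shipment 6: 45→51, due 27, tardiness 24
Late shipments: 3.

3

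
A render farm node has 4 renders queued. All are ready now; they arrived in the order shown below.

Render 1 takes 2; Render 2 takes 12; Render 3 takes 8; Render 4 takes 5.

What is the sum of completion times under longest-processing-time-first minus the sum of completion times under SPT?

LPT (decreasing processing time): Render 2 Render 3 Render 4 Render 1.
Render 2: 0→12
Render 3: 12→20
Render 4: 20→25
Render 1: 25→27
Sum = 12+20+25+27 = 84.
SPT (increasing processing time): Render 1 Render 4 Render 3 Render 2.
Render 1: 0→2
Render 4: 2→7
Render 3: 7→15
Render 2: 15→27
Sum = 2+7+15+27 = 51.
Difference = 84 − 51 = 33.

33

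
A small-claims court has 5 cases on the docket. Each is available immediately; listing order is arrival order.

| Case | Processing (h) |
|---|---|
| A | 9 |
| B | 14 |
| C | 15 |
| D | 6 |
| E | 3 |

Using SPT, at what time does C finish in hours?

SPT (increasing processing time): E D A B C.
E: 0→3
D: 3→9
A: 9→18
B: 18→32
C: 32→47

47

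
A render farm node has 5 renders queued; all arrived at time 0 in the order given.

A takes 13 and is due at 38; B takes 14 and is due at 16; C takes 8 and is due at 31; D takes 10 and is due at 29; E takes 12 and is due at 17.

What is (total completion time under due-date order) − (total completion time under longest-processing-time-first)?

EDD (increasing due date): B E D C A.
B: 0→14
E: 14→26
D: 26→36
C: 36→44
A: 44→57
Sum = 14+26+36+44+57 = 177.
LPT (decreasing processing time): B A E D C.
B: 0→14
A: 14→27
E: 27→39
D: 39→49
C: 49→57
Sum = 14+27+39+49+57 = 186.
Difference = 177 − 186 = -9.

-9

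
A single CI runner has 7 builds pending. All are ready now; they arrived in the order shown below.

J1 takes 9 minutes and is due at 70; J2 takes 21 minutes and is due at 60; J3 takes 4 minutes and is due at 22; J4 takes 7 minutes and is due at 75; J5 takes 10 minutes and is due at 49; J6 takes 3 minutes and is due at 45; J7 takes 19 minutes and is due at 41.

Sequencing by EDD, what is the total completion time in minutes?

285

EDD (increasing due date): J3 J7 J6 J5 J2 J1 J4.
J3: 0→4
J7: 4→23
J6: 23→26
J5: 26→36
J2: 36→57
J1: 57→66
J4: 66→73
Sum = 4+23+26+36+57+66+73 = 285.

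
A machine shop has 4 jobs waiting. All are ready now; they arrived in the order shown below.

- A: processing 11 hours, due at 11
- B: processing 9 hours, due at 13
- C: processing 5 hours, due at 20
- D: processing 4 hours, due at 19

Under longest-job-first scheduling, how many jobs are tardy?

3

LPT (decreasing processing time): A B C D.
A: 0→11, due 11, tardiness 0
B: 11→20, due 13, tardiness 7
C: 20→25, due 20, tardiness 5
D: 25→29, due 19, tardiness 10
Late jobs: 3.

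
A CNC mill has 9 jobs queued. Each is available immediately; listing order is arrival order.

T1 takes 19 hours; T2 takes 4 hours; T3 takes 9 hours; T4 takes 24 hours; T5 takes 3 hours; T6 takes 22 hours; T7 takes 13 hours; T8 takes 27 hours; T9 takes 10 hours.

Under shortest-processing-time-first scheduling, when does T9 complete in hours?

26

SPT (increasing processing time): T5 T2 T3 T9 T7 T1 T6 T4 T8.
T5: 0→3
T2: 3→7
T3: 7→16
T9: 16→26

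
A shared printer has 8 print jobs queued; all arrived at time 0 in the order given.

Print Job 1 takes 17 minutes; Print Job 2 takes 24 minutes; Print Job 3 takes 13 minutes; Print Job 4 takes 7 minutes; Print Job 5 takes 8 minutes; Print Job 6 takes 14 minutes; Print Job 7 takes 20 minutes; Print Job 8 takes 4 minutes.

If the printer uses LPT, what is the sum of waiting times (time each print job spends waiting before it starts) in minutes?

LPT (decreasing processing time): Print Job 2 Print Job 7 Print Job 1 Print Job 6 Print Job 3 Print Job 5 Print Job 4 Print Job 8.
Print Job 2: waits 0, runs 0→24
Print Job 7: waits 24, runs 24→44
Print Job 1: waits 44, runs 44→61
Print Job 6: waits 61, runs 61→75
Print Job 3: waits 75, runs 75→88
Print Job 5: waits 88, runs 88→96
Print Job 4: waits 96, runs 96→103
Print Job 8: waits 103, runs 103→107
Sum = 0+24+44+61+75+88+96+103 = 491.

491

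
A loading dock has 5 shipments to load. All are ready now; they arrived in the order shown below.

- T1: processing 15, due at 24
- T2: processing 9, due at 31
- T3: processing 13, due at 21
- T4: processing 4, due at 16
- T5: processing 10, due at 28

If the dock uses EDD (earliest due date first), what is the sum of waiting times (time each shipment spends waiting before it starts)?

EDD (increasing due date): T4 T3 T1 T5 T2.
T4: waits 0, runs 0→4
T3: waits 4, runs 4→17
T1: waits 17, runs 17→32
T5: waits 32, runs 32→42
T2: waits 42, runs 42→51
Sum = 0+4+17+32+42 = 95.

95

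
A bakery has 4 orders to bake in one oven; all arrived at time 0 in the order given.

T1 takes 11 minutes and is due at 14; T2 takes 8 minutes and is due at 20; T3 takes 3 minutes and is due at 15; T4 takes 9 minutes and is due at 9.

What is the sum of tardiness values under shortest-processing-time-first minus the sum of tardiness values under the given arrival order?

SPT (increasing processing time): T3 T2 T4 T1.
T3: 0→3, due 15, tardiness 0
T2: 3→11, due 20, tardiness 0
T4: 11→20, due 9, tardiness 11
T1: 20→31, due 14, tardiness 17
Sum = 0+0+11+17 = 28.
FIFO (arrival order): T1 T2 T3 T4.
T1: 0→11, due 14, tardiness 0
T2: 11→19, due 20, tardiness 0
T3: 19→22, due 15, tardiness 7
T4: 22→31, due 9, tardiness 22
Sum = 0+0+7+22 = 29.
Difference = 28 − 29 = -1.

-1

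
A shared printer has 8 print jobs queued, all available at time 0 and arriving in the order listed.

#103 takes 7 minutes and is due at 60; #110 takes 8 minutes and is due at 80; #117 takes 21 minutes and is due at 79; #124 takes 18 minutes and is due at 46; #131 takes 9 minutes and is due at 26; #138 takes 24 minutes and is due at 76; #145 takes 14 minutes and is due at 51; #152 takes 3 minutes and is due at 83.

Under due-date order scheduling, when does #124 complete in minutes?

27

EDD (increasing due date): #131 #124 #145 #103 #138 #117 #110 #152.
#131: 0→9
#124: 9→27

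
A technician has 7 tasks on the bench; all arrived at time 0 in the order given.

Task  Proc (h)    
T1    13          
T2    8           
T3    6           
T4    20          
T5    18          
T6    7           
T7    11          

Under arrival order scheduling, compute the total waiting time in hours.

245

FIFO (arrival order): T1 T2 T3 T4 T5 T6 T7.
T1: waits 0, runs 0→13
T2: waits 13, runs 13→21
T3: waits 21, runs 21→27
T4: waits 27, runs 27→47
T5: waits 47, runs 47→65
T6: waits 65, runs 65→72
T7: waits 72, runs 72→83
Sum = 0+13+21+27+47+65+72 = 245.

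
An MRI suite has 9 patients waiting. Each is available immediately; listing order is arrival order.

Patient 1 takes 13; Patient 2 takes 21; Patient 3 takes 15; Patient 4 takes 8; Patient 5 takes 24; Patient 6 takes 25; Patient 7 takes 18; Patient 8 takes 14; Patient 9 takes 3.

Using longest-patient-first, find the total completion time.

861

LPT (decreasing processing time): Patient 6 Patient 5 Patient 2 Patient 7 Patient 3 Patient 8 Patient 1 Patient 4 Patient 9.
Patient 6: 0→25
Patient 5: 25→49
Patient 2: 49→70
Patient 7: 70→88
Patient 3: 88→103
Patient 8: 103→117
Patient 1: 117→130
Patient 4: 130→138
Patient 9: 138→141
Sum = 25+49+70+88+103+117+130+138+141 = 861.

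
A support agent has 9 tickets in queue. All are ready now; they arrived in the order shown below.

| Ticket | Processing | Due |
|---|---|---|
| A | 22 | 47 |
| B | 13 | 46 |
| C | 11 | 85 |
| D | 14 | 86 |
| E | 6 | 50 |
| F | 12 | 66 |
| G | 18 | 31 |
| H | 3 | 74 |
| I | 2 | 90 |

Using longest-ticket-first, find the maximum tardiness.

46

LPT (decreasing processing time): A G D B F C E H I.
A: 0→22, due 47, tardiness 0
G: 22→40, due 31, tardiness 9
D: 40→54, due 86, tardiness 0
B: 54→67, due 46, tardiness 21
F: 67→79, due 66, tardiness 13
C: 79→90, due 85, tardiness 5
E: 90→96, due 50, tardiness 46
H: 96→99, due 74, tardiness 25
I: 99→101, due 90, tardiness 11
Maximum = 46.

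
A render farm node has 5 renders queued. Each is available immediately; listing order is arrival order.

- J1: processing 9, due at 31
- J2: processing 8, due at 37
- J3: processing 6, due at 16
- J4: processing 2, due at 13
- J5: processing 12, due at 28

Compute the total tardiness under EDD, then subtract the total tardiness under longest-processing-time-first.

EDD (increasing due date): J4 J3 J5 J1 J2.
J4: 0→2, due 13, tardiness 0
J3: 2→8, due 16, tardiness 0
J5: 8→20, due 28, tardiness 0
J1: 20→29, due 31, tardiness 0
J2: 29→37, due 37, tardiness 0
Sum = 0+0+0+0+0 = 0.
LPT (decreasing processing time): J5 J1 J2 J3 J4.
J5: 0→12, due 28, tardiness 0
J1: 12→21, due 31, tardiness 0
J2: 21→29, due 37, tardiness 0
J3: 29→35, due 16, tardiness 19
J4: 35→37, due 13, tardiness 24
Sum = 0+0+0+19+24 = 43.
Difference = 0 − 43 = -43.

-43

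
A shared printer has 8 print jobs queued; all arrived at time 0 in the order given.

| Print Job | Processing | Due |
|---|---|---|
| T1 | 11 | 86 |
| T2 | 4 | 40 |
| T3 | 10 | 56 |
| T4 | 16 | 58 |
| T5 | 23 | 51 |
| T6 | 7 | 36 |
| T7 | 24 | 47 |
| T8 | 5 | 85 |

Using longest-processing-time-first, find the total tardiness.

LPT (decreasing processing time): T7 T5 T4 T1 T3 T6 T8 T2.
T7: 0→24, due 47, tardiness 0
T5: 24→47, due 51, tardiness 0
T4: 47→63, due 58, tardiness 5
T1: 63→74, due 86, tardiness 0
T3: 74→84, due 56, tardiness 28
T6: 84→91, due 36, tardiness 55
T8: 91→96, due 85, tardiness 11
T2: 96→100, due 40, tardiness 60
Sum = 0+0+5+0+28+55+11+60 = 159.

159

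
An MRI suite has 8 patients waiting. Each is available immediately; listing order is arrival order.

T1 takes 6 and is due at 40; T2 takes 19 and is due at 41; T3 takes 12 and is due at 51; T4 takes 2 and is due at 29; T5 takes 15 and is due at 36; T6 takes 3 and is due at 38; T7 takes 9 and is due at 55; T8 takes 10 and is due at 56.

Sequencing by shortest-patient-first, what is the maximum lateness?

SPT (increasing processing time): T4 T6 T1 T7 T8 T3 T5 T2.
T4: 0→2, due 29, lateness -27
T6: 2→5, due 38, lateness -33
T1: 5→11, due 40, lateness -29
T7: 11→20, due 55, lateness -35
T8: 20→30, due 56, lateness -26
T3: 30→42, due 51, lateness -9
T5: 42→57, due 36, lateness 21
T2: 57→76, due 41, lateness 35
Maximum = 35.

35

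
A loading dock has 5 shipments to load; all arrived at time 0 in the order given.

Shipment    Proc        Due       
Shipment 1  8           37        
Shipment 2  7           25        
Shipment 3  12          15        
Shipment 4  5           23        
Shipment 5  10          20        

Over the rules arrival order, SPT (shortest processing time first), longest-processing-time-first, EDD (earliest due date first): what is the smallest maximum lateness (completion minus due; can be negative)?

FIFO (arrival order): Shipment 1 Shipment 2 Shipment 3 Shipment 4 Shipment 5.
Shipment 1: 0→8, due 37, lateness -29
Shipment 2: 8→15, due 25, lateness -10
Shipment 3: 15→27, due 15, lateness 12
Shipment 4: 27→32, due 23, lateness 9
Shipment 5: 32→42, due 20, lateness 22
Maximum = 22.
SPT (increasing processing time): Shipment 4 Shipment 2 Shipment 1 Shipment 5 Shipment 3.
Shipment 4: 0→5, due 23, lateness -18
Shipment 2: 5→12, due 25, lateness -13
Shipment 1: 12→20, due 37, lateness -17
Shipment 5: 20→30, due 20, lateness 10
Shipment 3: 30→42, due 15, lateness 27
Maximum = 27.
LPT (decreasing processing time): Shipment 3 Shipment 5 Shipment 1 Shipment 2 Shipment 4.
Shipment 3: 0→12, due 15, lateness -3
Shipment 5: 12→22, due 20, lateness 2
Shipment 1: 22→30, due 37, lateness -7
Shipment 2: 30→37, due 25, lateness 12
Shipment 4: 37→42, due 23, lateness 19
Maximum = 19.
EDD (increasing due date): Shipment 3 Shipment 5 Shipment 4 Shipment 2 Shipment 1.
Shipment 3: 0→12, due 15, lateness -3
Shipment 5: 12→22, due 20, lateness 2
Shipment 4: 22→27, due 23, lateness 4
Shipment 2: 27→34, due 25, lateness 9
Shipment 1: 34→42, due 37, lateness 5
Maximum = 9.
FIFO 22, SPT 27, LPT 19, EDD 9 → minimum 9.

9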